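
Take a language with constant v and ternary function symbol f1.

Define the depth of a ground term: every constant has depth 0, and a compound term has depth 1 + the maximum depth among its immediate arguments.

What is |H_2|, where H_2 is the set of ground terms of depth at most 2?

Let N_k count ground terms of depth at most k. Each non-constant term of depth ≤ k is some function symbol applied to depth-≤(k−1) arguments, giving N_k = 1 + N_{k-1}^3.
N_0 = 1
N_1 = 1 + 1^3 = 2
N_2 = 1 + 2^3 = 9

9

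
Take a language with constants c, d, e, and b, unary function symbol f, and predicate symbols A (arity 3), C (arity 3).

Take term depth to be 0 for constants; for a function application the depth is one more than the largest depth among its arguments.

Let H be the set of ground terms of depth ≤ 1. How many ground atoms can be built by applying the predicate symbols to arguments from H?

First count ground terms of depth ≤ 1.
If N_k denotes the number of depth-≤k ground terms, the 4 constants give N_0 = 4, and each function symbol of arity r contributes N_{k-1}^r new terms at level k: N_k = 4 + N_{k-1}.
N_0 = 4
N_1 = 4 + 4 = 8
Explicitly: c, d, e, b, f(c), f(d), f(e), f(b).
So |H| = 8.
For each predicate symbol, the number of ground atoms is |H| raised to its arity; summing:
  A: 8^3 = 512;  C: 8^3 = 512
Total ground atoms: 512 + 512 = 1024.

1024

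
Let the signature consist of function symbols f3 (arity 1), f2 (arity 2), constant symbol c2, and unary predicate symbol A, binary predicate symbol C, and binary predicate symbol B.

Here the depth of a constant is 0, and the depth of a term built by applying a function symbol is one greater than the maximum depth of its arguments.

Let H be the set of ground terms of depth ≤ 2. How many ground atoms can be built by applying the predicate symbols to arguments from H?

First count ground terms of depth ≤ 2.
Let N_k count ground terms of depth at most k. Each non-constant term of depth ≤ k is some function symbol applied to depth-≤(k−1) arguments, giving N_k = 1 + N_{k-1} + N_{k-1}^2.
N_0 = 1
N_1 = 1 + 1 + 1^2 = 3
N_2 = 1 + 3 + 3^2 = 13
So |H| = 13.
For each predicate symbol, the number of ground atoms is |H| raised to its arity; summing:
  A: 13;  C: 13^2 = 169;  B: 13^2 = 169
Total ground atoms: 13 + 169 + 169 = 351.

351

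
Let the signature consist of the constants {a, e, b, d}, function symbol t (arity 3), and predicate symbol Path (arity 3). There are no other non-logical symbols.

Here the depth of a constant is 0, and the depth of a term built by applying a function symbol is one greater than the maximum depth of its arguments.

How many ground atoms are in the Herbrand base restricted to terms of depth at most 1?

First count ground terms of depth ≤ 1.
Let N_k = |{terms of depth ≤ k}|. Then N_0 = 4 and N_k = 4 + N_{k-1}^3 for k ≥ 1 (one summand per function symbol, arity giving the exponent).
N_0 = 4
N_1 = 4 + 4^3 = 68
So |H| = 68.
A ground atom is a predicate applied to a tuple of terms from H, so the count is the sum over predicates of |H|^arity:
  Path: 68^3 = 314432
Total ground atoms: 314432.

314432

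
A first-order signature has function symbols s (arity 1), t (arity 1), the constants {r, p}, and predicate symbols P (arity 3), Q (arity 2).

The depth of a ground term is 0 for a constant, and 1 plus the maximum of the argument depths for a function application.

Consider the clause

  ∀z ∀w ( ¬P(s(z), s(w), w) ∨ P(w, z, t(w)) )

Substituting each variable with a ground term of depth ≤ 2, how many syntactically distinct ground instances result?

196

Ground terms of depth ≤ 2:
  Let N_k count ground terms of depth at most k. Each non-constant term of depth ≤ k is some function symbol applied to depth-≤(k−1) arguments, giving N_k = 2 + N_{k-1} + N_{k-1}.
  N_0 = 2
  N_1 = 2 + 2 + 2 = 6
  N_2 = 2 + 6 + 6 = 14
So there are 14 ground terms available for substitution.
There are 2 variables to instantiate (z, w), each occurring in at least one literal, so different choices give different ground instances.
Number of ground instances = 14^2 = 196.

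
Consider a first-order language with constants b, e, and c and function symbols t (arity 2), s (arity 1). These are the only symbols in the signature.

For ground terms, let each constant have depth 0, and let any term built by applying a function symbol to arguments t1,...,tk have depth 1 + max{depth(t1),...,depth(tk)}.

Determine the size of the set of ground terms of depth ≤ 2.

243

If N_k denotes the number of depth-≤k ground terms, the 3 constants give N_0 = 3, and each function symbol of arity r contributes N_{k-1}^r new terms at level k: N_k = 3 + N_{k-1}^2 + N_{k-1}.
N_0 = 3
N_1 = 3 + 3^2 + 3 = 15
N_2 = 3 + 15^2 + 15 = 243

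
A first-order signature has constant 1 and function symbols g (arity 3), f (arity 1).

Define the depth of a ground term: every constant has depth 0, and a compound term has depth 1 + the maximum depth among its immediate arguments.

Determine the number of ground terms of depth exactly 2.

Let N_k count ground terms of depth at most k. Each non-constant term of depth ≤ k is some function symbol applied to depth-≤(k−1) arguments, giving N_k = 1 + N_{k-1}^3 + N_{k-1}.
N_0 = 1
N_1 = 1 + 1^3 + 1 = 3
N_2 = 1 + 3^3 + 3 = 31
Terms of depth exactly 2: N_2 − N_1 = 31 − 3 = 28.

28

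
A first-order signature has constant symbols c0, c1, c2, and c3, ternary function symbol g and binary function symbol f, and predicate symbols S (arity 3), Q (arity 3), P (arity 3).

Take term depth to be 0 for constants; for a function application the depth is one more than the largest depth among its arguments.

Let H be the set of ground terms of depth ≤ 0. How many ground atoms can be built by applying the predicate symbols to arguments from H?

192

First count ground terms of depth ≤ 0.
Write N_k for the number of ground terms of depth ≤ k. A term of depth ≤ k is either a constant or a function symbol applied to arguments of depth ≤ k−1, so N_k = 4 + N_{k-1}^3 + N_{k-1}^2.
N_0 = 4
So |H| = 4.
For each predicate symbol, the number of ground atoms is |H| raised to its arity; summing:
  S: 4^3 = 64;  Q: 4^3 = 64;  P: 4^3 = 64
Total ground atoms: 64 + 64 + 64 = 192.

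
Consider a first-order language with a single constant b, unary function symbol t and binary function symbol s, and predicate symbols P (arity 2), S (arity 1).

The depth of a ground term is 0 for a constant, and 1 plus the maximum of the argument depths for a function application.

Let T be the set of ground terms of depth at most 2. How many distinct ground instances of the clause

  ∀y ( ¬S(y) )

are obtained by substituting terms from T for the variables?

Ground terms of depth ≤ 2:
  Let N_k count ground terms of depth at most k. Each non-constant term of depth ≤ k is some function symbol applied to depth-≤(k−1) arguments, giving N_k = 1 + N_{k-1} + N_{k-1}^2.
  N_0 = 1
  N_1 = 1 + 1 + 1^2 = 3
  N_2 = 1 + 3 + 3^2 = 13
So there are 13 ground terms available for substitution.
The body mentions the single quantified variable y; since ground terms form a free algebra, no two substitutions collapse to the same formula.
Number of ground instances = 13.

13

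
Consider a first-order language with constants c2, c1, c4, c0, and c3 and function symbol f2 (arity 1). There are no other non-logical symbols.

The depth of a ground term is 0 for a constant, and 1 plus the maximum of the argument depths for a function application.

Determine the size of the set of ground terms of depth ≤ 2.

15

Write N_k for the number of ground terms of depth ≤ k. A term of depth ≤ k is either a constant or a function symbol applied to arguments of depth ≤ k−1, so N_k = 5 + N_{k-1}.
N_0 = 5
N_1 = 5 + 5 = 10
N_2 = 5 + 10 = 15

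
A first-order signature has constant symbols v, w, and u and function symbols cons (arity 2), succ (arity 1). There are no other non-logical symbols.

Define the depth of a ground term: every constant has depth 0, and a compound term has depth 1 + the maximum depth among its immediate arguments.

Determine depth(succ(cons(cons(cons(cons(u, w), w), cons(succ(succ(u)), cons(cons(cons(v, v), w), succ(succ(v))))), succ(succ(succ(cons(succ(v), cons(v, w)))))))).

depth(cons(u, w)) = 1 + max(0, 0) = 1
depth(cons(cons(u, w), w)) = 1 + max(1, 0) = 2
depth(succ(u)) = 1 + depth(u) = 1 + 0 = 1
depth(succ(succ(u))) = 1 + depth(succ(u)) = 1 + 1 = 2
depth(cons(v, v)) = 1 + max(0, 0) = 1
depth(cons(cons(v, v), w)) = 1 + max(1, 0) = 2
depth(succ(v)) = 1 + depth(v) = 1 + 0 = 1
depth(succ(succ(v))) = 1 + depth(succ(v)) = 1 + 1 = 2
depth(cons(cons(cons(v, v), w), succ(succ(v)))) = 1 + max(2, 2) = 3
depth(cons(succ(succ(u)), cons(cons(cons(v, v), w), succ(succ(v))))) = 1 + max(2, 3) = 4
depth(cons(cons(cons(u, w), w), cons(succ(succ(u)), cons(cons(cons(v, v), w), succ(succ(v)))))) = 1 + max(2, 4) = 5
depth(cons(v, w)) = 1 + max(0, 0) = 1
depth(cons(succ(v), cons(v, w))) = 1 + max(1, 1) = 2
depth(succ(cons(succ(v), cons(v, w)))) = 1 + depth(cons(succ(v), cons(v, w))) = 1 + 2 = 3
depth(succ(succ(cons(succ(v), cons(v, w))))) = 1 + depth(succ(cons(succ(v), cons(v, w)))) = 1 + 3 = 4
depth(succ(succ(succ(cons(succ(v), cons(v, w)))))) = 1 + depth(succ(succ(cons(succ(v), cons(v, w))))) = 1 + 4 = 5
depth(cons(cons(cons(cons(u, w), w), cons(succ(succ(u)), cons(cons(cons(v, v), w), succ(succ(v))))), succ(succ(succ(cons(succ(v), cons(v, w))))))) = 1 + max(5, 5) = 6
depth(succ(cons(cons(cons(cons(u, w), w), cons(succ(succ(u)), cons(cons(cons(v, v), w), succ(succ(v))))), succ(succ(succ(cons(succ(v), cons(v, w)))))))) = 1 + depth(cons(cons(cons(cons(u, w), w), cons(succ(succ(u)), cons(cons(cons(v, v), w), succ(succ(v))))), succ(succ(succ(cons(succ(v), cons(v, w))))))) = 1 + 6 = 7

7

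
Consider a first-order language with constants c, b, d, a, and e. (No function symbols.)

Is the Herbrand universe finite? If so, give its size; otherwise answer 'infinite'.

5

There are no function symbols, so every ground term is one of the 5 constants.
The Herbrand universe is {c, b, d, a, e}, which is finite with 5 elements.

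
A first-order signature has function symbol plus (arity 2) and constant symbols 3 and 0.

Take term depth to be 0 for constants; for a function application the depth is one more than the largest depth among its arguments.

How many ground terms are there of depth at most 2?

Write N_k for the number of ground terms of depth ≤ k. A term of depth ≤ k is either a constant or a function symbol applied to arguments of depth ≤ k−1, so N_k = 2 + N_{k-1}^2.
N_0 = 2
N_1 = 2 + 2^2 = 6
N_2 = 2 + 6^2 = 38

38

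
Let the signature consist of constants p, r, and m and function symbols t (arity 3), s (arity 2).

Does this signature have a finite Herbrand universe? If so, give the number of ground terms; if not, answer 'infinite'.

infinite

The signature has at least one function symbol (t, arity 3) and at least one constant (p).
Iterating t gives infinitely many distinct ground terms: p, t(p, p, p), t(t(p, p, p), t(p, p, p), t(p, p, p)), ...
So the Herbrand universe is infinite.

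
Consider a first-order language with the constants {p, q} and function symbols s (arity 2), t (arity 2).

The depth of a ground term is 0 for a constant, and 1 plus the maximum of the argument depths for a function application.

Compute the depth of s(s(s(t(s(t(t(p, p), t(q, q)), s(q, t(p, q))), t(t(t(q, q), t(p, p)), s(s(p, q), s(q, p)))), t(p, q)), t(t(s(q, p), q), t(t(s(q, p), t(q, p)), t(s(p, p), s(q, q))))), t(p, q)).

7

depth(t(p, p)) = 1 + max(0, 0) = 1
depth(t(q, q)) = 1 + max(0, 0) = 1
depth(t(t(p, p), t(q, q))) = 1 + max(1, 1) = 2
depth(t(p, q)) = 1 + max(0, 0) = 1
depth(s(q, t(p, q))) = 1 + max(0, 1) = 2
depth(s(t(t(p, p), t(q, q)), s(q, t(p, q)))) = 1 + max(2, 2) = 3
depth(t(t(q, q), t(p, p))) = 1 + max(1, 1) = 2
depth(s(p, q)) = 1 + max(0, 0) = 1
depth(s(q, p)) = 1 + max(0, 0) = 1
depth(s(s(p, q), s(q, p))) = 1 + max(1, 1) = 2
depth(t(t(t(q, q), t(p, p)), s(s(p, q), s(q, p)))) = 1 + max(2, 2) = 3
depth(t(s(t(t(p, p), t(q, q)), s(q, t(p, q))), t(t(t(q, q), t(p, p)), s(s(p, q), s(q, p))))) = 1 + max(3, 3) = 4
depth(s(t(s(t(t(p, p), t(q, q)), s(q, t(p, q))), t(t(t(q, q), t(p, p)), s(s(p, q), s(q, p)))), t(p, q))) = 1 + max(4, 1) = 5
depth(t(s(q, p), q)) = 1 + max(1, 0) = 2
depth(t(q, p)) = 1 + max(0, 0) = 1
depth(t(s(q, p), t(q, p))) = 1 + max(1, 1) = 2
depth(s(p, p)) = 1 + max(0, 0) = 1
depth(s(q, q)) = 1 + max(0, 0) = 1
depth(t(s(p, p), s(q, q))) = 1 + max(1, 1) = 2
depth(t(t(s(q, p), t(q, p)), t(s(p, p), s(q, q)))) = 1 + max(2, 2) = 3
depth(t(t(s(q, p), q), t(t(s(q, p), t(q, p)), t(s(p, p), s(q, q))))) = 1 + max(2, 3) = 4
depth(s(s(t(s(t(t(p, p), t(q, q)), s(q, t(p, q))), t(t(t(q, q), t(p, p)), s(s(p, q), s(q, p)))), t(p, q)), t(t(s(q, p), q), t(t(s(q, p), t(q, p)), t(s(p, p), s(q, q)))))) = 1 + max(5, 4) = 6
depth(s(s(s(t(s(t(t(p, p), t(q, q)), s(q, t(p, q))), t(t(t(q, q), t(p, p)), s(s(p, q), s(q, p)))), t(p, q)), t(t(s(q, p), q), t(t(s(q, p), t(q, p)), t(s(p, p), s(q, q))))), t(p, q))) = 1 + max(6, 1) = 7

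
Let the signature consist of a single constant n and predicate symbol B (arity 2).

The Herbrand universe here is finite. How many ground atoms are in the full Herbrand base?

1

With no function symbols, the Herbrand universe is just the 1 constant.
Ground atoms per predicate: B: 1^2 = 1.
Herbrand base size = 1 = 1.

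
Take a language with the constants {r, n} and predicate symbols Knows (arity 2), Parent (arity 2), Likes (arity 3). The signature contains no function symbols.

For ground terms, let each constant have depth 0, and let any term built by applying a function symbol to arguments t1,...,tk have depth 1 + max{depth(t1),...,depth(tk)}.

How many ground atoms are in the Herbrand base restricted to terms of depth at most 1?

First count ground terms of depth ≤ 1.
With no function symbols every ground term is a constant, so there are exactly 2 ground terms at every depth bound.
N_0 = 2
N_1 = 2
Explicitly: r, n.
So |H| = 2.
Ground atoms are formed by filling each argument slot of a predicate with a term from H, so an r-ary predicate gives |H|^r atoms:
  Knows: 2^2 = 4;  Parent: 2^2 = 4;  Likes: 2^3 = 8
Total ground atoms: 4 + 4 + 8 = 16.

16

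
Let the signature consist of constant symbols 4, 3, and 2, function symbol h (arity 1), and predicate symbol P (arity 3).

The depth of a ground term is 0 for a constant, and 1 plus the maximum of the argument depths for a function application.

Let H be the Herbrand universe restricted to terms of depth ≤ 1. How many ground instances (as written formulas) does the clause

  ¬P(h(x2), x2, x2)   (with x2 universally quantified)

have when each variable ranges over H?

6

Ground terms of depth ≤ 1:
  Write N_k for the number of ground terms of depth ≤ k. A term of depth ≤ k is either a constant or a function symbol applied to arguments of depth ≤ k−1, so N_k = 3 + N_{k-1}.
  N_0 = 3
  N_1 = 3 + 3 = 6
  Explicitly: 4, 3, 2, h(4), h(3), h(2).
So there are 6 ground terms available for substitution.
There is 1 variable to instantiate (x2),  occurring in at least one literal, so different choices give different ground instances.
Number of ground instances = 6.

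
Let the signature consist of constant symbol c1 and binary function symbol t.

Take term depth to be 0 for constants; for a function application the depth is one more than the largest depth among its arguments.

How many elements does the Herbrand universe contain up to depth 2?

5

Count level by level. With function symbols t/2, the terms of depth ≤ k are the 1 constant together with each function applied to depth-≤(k−1) tuples, so N_k = 1 + N_{k-1}^2.
N_0 = 1
N_1 = 1 + 1^2 = 2
N_2 = 1 + 2^2 = 5
Explicitly: c1, t(c1, c1), t(c1, t(c1, c1)), t(t(c1, c1), c1), t(t(c1, c1), t(c1, c1)).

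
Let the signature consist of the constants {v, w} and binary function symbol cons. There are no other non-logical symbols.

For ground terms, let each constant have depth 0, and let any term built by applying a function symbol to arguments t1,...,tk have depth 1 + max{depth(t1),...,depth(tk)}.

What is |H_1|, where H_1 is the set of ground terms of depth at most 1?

6

If N_k denotes the number of depth-≤k ground terms, the 2 constants give N_0 = 2, and each function symbol of arity r contributes N_{k-1}^r new terms at level k: N_k = 2 + N_{k-1}^2.
N_0 = 2
N_1 = 2 + 2^2 = 6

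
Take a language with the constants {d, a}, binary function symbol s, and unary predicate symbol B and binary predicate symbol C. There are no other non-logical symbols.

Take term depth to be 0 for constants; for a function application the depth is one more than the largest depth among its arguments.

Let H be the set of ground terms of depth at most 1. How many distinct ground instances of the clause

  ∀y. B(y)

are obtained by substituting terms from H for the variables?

Ground terms of depth ≤ 1:
  Let N_k = |{terms of depth ≤ k}|. Then N_0 = 2 and N_k = 2 + N_{k-1}^2 for k ≥ 1 (one summand per function symbol, arity giving the exponent).
  N_0 = 2
  N_1 = 2 + 2^2 = 6
  Explicitly: d, a, s(d, d), s(d, a), s(a, d), s(a, a).
So there are 6 ground terms available for substitution.
The variable y ranges independently over the available ground terms, and distinct assignments produce distinct instances.
Number of ground instances = 6.

6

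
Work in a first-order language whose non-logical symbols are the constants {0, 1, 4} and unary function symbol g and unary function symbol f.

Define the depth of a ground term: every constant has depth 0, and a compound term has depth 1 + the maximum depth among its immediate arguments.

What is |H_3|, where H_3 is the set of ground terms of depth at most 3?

Write N_k for the number of ground terms of depth ≤ k. A term of depth ≤ k is either a constant or a function symbol applied to arguments of depth ≤ k−1, so N_k = 3 + N_{k-1} + N_{k-1}.
N_0 = 3
N_1 = 3 + 3 + 3 = 9
N_2 = 3 + 9 + 9 = 21
N_3 = 3 + 21 + 21 = 45

45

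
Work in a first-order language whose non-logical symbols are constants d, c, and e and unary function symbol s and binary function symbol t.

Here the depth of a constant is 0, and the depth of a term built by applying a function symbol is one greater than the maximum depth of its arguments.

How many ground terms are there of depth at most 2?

243

Write N_k for the number of ground terms of depth ≤ k. A term of depth ≤ k is either a constant or a function symbol applied to arguments of depth ≤ k−1, so N_k = 3 + N_{k-1} + N_{k-1}^2.
N_0 = 3
N_1 = 3 + 3 + 3^2 = 15
N_2 = 3 + 15 + 15^2 = 243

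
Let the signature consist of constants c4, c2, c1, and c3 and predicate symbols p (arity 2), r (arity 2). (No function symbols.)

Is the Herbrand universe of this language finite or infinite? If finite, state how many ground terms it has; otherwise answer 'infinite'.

There are no function symbols, so every ground term is one of the 4 constants.
The Herbrand universe is {c4, c2, c1, c3}, which is finite with 4 elements.

4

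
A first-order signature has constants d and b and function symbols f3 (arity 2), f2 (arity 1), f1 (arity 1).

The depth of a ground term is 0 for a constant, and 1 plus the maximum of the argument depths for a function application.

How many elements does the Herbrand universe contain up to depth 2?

Let N_k = |{terms of depth ≤ k}|. Then N_0 = 2 and N_k = 2 + N_{k-1}^2 + N_{k-1} + N_{k-1} for k ≥ 1 (one summand per function symbol, arity giving the exponent).
N_0 = 2
N_1 = 2 + 2^2 + 2 + 2 = 10
N_2 = 2 + 10^2 + 10 + 10 = 122

122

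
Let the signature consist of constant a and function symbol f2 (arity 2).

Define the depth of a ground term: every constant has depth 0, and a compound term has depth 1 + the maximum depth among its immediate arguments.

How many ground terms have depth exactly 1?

Write N_k for the number of ground terms of depth ≤ k. A term of depth ≤ k is either a constant or a function symbol applied to arguments of depth ≤ k−1, so N_k = 1 + N_{k-1}^2.
N_0 = 1
N_1 = 1 + 1^2 = 2
Terms of depth exactly 1: N_1 − N_0 = 2 − 1 = 1.

1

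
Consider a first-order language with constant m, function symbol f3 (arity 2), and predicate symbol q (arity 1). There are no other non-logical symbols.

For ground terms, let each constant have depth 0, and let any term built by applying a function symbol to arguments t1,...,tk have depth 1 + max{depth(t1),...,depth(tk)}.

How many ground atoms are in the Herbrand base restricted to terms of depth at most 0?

First count ground terms of depth ≤ 0.
Count level by level. With function symbols f3/2, the terms of depth ≤ k are the 1 constant together with each function applied to depth-≤(k−1) tuples, so N_k = 1 + N_{k-1}^2.
N_0 = 1
So |H| = 1.
A ground atom is a predicate applied to a tuple of terms from H, so the count is the sum over predicates of |H|^arity:
  q: 1
Total ground atoms: 1.

1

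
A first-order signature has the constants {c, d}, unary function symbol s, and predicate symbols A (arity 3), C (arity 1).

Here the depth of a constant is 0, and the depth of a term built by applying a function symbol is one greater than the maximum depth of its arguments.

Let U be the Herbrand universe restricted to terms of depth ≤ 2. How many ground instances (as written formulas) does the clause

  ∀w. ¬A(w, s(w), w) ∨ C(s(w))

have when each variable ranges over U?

6

Ground terms of depth ≤ 2:
  Write N_k for the number of ground terms of depth ≤ k. A term of depth ≤ k is either a constant or a function symbol applied to arguments of depth ≤ k−1, so N_k = 2 + N_{k-1}.
  N_0 = 2
  N_1 = 2 + 2 = 4
  N_2 = 2 + 4 = 6
  Explicitly: c, d, s(c), s(d), s(s(c)), s(s(d)).
So there are 6 ground terms available for substitution.
There is 1 variable to instantiate (w),  occurring in at least one literal, so different choices give different ground instances.
Number of ground instances = 6.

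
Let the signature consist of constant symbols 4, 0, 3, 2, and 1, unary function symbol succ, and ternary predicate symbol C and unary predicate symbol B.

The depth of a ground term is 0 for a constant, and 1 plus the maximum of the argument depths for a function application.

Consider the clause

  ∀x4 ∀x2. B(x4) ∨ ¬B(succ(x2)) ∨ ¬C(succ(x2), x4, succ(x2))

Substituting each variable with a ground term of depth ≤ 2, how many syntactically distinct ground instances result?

225

Ground terms of depth ≤ 2:
  Let N_k = |{terms of depth ≤ k}|. Then N_0 = 5 and N_k = 5 + N_{k-1} for k ≥ 1 (one summand per function symbol, arity giving the exponent).
  N_0 = 5
  N_1 = 5 + 5 = 10
  N_2 = 5 + 10 = 15
So there are 15 ground terms available for substitution.
There are 2 variables to instantiate (x4, x2), each occurring in at least one literal, so different choices give different ground instances.
Number of ground instances = 15^2 = 225.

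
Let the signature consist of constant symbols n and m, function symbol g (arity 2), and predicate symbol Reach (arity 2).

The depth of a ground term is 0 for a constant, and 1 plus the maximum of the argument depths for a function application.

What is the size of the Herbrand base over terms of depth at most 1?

36

First count ground terms of depth ≤ 1.
Write N_k for the number of ground terms of depth ≤ k. A term of depth ≤ k is either a constant or a function symbol applied to arguments of depth ≤ k−1, so N_k = 2 + N_{k-1}^2.
N_0 = 2
N_1 = 2 + 2^2 = 6
So |H| = 6.
For each predicate symbol, the number of ground atoms is |H| raised to its arity; summing:
  Reach: 6^2 = 36
Total ground atoms: 36.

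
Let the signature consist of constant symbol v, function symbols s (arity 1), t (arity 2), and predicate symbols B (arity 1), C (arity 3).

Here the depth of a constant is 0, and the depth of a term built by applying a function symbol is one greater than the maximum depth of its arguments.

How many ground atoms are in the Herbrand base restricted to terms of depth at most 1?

First count ground terms of depth ≤ 1.
If N_k denotes the number of depth-≤k ground terms, the 1 constant gives N_0 = 1, and each function symbol of arity r contributes N_{k-1}^r new terms at level k: N_k = 1 + N_{k-1} + N_{k-1}^2.
N_0 = 1
N_1 = 1 + 1 + 1^2 = 3
So |H| = 3.
For each predicate symbol, the number of ground atoms is |H| raised to its arity; summing:
  B: 3;  C: 3^3 = 27
Total ground atoms: 3 + 27 = 30.

30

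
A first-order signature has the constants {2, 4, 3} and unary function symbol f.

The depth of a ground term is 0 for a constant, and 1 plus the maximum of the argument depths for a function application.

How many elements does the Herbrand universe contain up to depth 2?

Let N_k = |{terms of depth ≤ k}|. Then N_0 = 3 and N_k = 3 + N_{k-1} for k ≥ 1 (one summand per function symbol, arity giving the exponent).
N_0 = 3
N_1 = 3 + 3 = 6
N_2 = 3 + 6 = 9

9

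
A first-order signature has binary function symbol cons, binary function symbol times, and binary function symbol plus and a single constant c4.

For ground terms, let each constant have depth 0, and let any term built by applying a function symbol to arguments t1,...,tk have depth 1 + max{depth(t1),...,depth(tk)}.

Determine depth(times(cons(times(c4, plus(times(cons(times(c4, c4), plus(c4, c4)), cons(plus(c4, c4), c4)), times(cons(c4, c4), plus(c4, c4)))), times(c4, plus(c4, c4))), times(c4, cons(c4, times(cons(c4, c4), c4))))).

7

depth(times(c4, c4)) = 1 + max(0, 0) = 1
depth(plus(c4, c4)) = 1 + max(0, 0) = 1
depth(cons(times(c4, c4), plus(c4, c4))) = 1 + max(1, 1) = 2
depth(cons(plus(c4, c4), c4)) = 1 + max(1, 0) = 2
depth(times(cons(times(c4, c4), plus(c4, c4)), cons(plus(c4, c4), c4))) = 1 + max(2, 2) = 3
depth(cons(c4, c4)) = 1 + max(0, 0) = 1
depth(times(cons(c4, c4), plus(c4, c4))) = 1 + max(1, 1) = 2
depth(plus(times(cons(times(c4, c4), plus(c4, c4)), cons(plus(c4, c4), c4)), times(cons(c4, c4), plus(c4, c4)))) = 1 + max(3, 2) = 4
depth(times(c4, plus(times(cons(times(c4, c4), plus(c4, c4)), cons(plus(c4, c4), c4)), times(cons(c4, c4), plus(c4, c4))))) = 1 + max(0, 4) = 5
depth(times(c4, plus(c4, c4))) = 1 + max(0, 1) = 2
depth(cons(times(c4, plus(times(cons(times(c4, c4), plus(c4, c4)), cons(plus(c4, c4), c4)), times(cons(c4, c4), plus(c4, c4)))), times(c4, plus(c4, c4)))) = 1 + max(5, 2) = 6
depth(times(cons(c4, c4), c4)) = 1 + max(1, 0) = 2
depth(cons(c4, times(cons(c4, c4), c4))) = 1 + max(0, 2) = 3
depth(times(c4, cons(c4, times(cons(c4, c4), c4)))) = 1 + max(0, 3) = 4
depth(times(cons(times(c4, plus(times(cons(times(c4, c4), plus(c4, c4)), cons(plus(c4, c4), c4)), times(cons(c4, c4), plus(c4, c4)))), times(c4, plus(c4, c4))), times(c4, cons(c4, times(cons(c4, c4), c4))))) = 1 + max(6, 4) = 7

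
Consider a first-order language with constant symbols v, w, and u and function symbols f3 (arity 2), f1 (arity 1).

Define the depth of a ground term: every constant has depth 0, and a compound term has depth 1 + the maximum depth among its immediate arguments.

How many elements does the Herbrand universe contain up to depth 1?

15

Let N_k count ground terms of depth at most k. Each non-constant term of depth ≤ k is some function symbol applied to depth-≤(k−1) arguments, giving N_k = 3 + N_{k-1}^2 + N_{k-1}.
N_0 = 3
N_1 = 3 + 3^2 + 3 = 15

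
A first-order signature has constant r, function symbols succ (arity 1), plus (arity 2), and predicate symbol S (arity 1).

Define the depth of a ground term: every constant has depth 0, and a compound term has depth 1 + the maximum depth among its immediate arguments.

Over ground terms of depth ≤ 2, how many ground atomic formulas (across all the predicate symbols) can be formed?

13

First count ground terms of depth ≤ 2.
If N_k denotes the number of depth-≤k ground terms, the 1 constant gives N_0 = 1, and each function symbol of arity r contributes N_{k-1}^r new terms at level k: N_k = 1 + N_{k-1} + N_{k-1}^2.
N_0 = 1
N_1 = 1 + 1 + 1^2 = 3
N_2 = 1 + 3 + 3^2 = 13
So |H| = 13.
Ground atoms are formed by filling each argument slot of a predicate with a term from H, so an r-ary predicate gives |H|^r atoms:
  S: 13
Total ground atoms: 13.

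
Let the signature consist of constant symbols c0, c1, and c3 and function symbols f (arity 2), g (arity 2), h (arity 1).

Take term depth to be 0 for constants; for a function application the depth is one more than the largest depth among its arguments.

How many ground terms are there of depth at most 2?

1179

Write N_k for the number of ground terms of depth ≤ k. A term of depth ≤ k is either a constant or a function symbol applied to arguments of depth ≤ k−1, so N_k = 3 + N_{k-1}^2 + N_{k-1}^2 + N_{k-1}.
N_0 = 3
N_1 = 3 + 3^2 + 3^2 + 3 = 24
N_2 = 3 + 24^2 + 24^2 + 24 = 1179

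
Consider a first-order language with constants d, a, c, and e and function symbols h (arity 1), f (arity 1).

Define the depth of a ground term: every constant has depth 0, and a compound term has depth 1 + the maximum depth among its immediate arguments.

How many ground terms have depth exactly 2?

16

Write N_k for the number of ground terms of depth ≤ k. A term of depth ≤ k is either a constant or a function symbol applied to arguments of depth ≤ k−1, so N_k = 4 + N_{k-1} + N_{k-1}.
N_0 = 4
N_1 = 4 + 4 + 4 = 12
N_2 = 4 + 12 + 12 = 28
Terms of depth exactly 2: N_2 − N_1 = 28 − 12 = 16.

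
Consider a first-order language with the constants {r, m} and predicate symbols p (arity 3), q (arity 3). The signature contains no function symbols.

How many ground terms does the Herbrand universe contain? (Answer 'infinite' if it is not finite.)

2

There are no function symbols, so every ground term is one of the 2 constants.
The Herbrand universe is {r, m}, which is finite with 2 elements.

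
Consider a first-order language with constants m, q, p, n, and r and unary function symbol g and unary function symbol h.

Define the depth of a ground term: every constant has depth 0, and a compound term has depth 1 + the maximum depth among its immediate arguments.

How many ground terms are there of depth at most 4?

155

Count level by level. With function symbols g/1, h/1, the terms of depth ≤ k are the 5 constants together with each function applied to depth-≤(k−1) tuples, so N_k = 5 + N_{k-1} + N_{k-1}.
N_0 = 5
N_1 = 5 + 5 + 5 = 15
N_2 = 5 + 15 + 15 = 35
N_3 = 5 + 35 + 35 = 75
N_4 = 5 + 75 + 75 = 155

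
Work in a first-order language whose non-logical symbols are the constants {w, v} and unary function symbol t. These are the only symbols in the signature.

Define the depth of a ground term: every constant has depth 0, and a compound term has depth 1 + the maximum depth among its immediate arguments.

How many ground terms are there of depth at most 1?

Count level by level. With function symbols t/1, the terms of depth ≤ k are the 2 constants together with each function applied to depth-≤(k−1) tuples, so N_k = 2 + N_{k-1}.
N_0 = 2
N_1 = 2 + 2 = 4
Explicitly: w, v, t(w), t(v).

4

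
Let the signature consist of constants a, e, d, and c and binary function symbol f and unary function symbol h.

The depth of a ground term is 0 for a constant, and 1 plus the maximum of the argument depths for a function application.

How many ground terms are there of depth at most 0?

4

Count level by level. With function symbols f/2, h/1, the terms of depth ≤ k are the 4 constants together with each function applied to depth-≤(k−1) tuples, so N_k = 4 + N_{k-1}^2 + N_{k-1}.
N_0 = 4
Explicitly: a, e, d, c.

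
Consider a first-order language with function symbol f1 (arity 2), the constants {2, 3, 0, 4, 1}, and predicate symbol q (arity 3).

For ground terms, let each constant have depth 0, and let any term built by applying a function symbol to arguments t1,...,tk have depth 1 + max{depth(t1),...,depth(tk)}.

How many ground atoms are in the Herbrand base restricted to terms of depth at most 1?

First count ground terms of depth ≤ 1.
Let N_k = |{terms of depth ≤ k}|. Then N_0 = 5 and N_k = 5 + N_{k-1}^2 for k ≥ 1 (one summand per function symbol, arity giving the exponent).
N_0 = 5
N_1 = 5 + 5^2 = 30
So |H| = 30.
For each predicate symbol, the number of ground atoms is |H| raised to its arity; summing:
  q: 30^3 = 27000
Total ground atoms: 27000.

27000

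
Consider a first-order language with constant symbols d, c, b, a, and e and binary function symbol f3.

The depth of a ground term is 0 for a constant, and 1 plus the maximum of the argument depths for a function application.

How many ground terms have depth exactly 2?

Write N_k for the number of ground terms of depth ≤ k. A term of depth ≤ k is either a constant or a function symbol applied to arguments of depth ≤ k−1, so N_k = 5 + N_{k-1}^2.
N_0 = 5
N_1 = 5 + 5^2 = 30
N_2 = 5 + 30^2 = 905
Terms of depth exactly 2: N_2 − N_1 = 905 − 30 = 875.

875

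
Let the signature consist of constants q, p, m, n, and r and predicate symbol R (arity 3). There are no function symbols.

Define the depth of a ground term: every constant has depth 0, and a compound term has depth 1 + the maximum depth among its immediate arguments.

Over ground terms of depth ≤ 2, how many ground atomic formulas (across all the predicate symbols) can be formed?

First count ground terms of depth ≤ 2.
With no function symbols every ground term is a constant, so there are exactly 5 ground terms at every depth bound.
N_0 = 5
N_1 = 5
N_2 = 5
So |H| = 5.
Each predicate of arity r yields |H|^r ground atoms (one per choice of an r-tuple from H):
  R: 5^3 = 125
Total ground atoms: 125.

125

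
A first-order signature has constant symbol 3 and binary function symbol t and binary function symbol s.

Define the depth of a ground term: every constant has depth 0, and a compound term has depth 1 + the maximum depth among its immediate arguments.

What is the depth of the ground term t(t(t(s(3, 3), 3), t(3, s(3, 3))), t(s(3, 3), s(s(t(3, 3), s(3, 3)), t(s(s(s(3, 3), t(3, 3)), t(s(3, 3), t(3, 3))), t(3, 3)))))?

7

depth(s(3, 3)) = 1 + max(0, 0) = 1
depth(t(s(3, 3), 3)) = 1 + max(1, 0) = 2
depth(t(3, s(3, 3))) = 1 + max(0, 1) = 2
depth(t(t(s(3, 3), 3), t(3, s(3, 3)))) = 1 + max(2, 2) = 3
depth(t(3, 3)) = 1 + max(0, 0) = 1
depth(s(t(3, 3), s(3, 3))) = 1 + max(1, 1) = 2
depth(s(s(3, 3), t(3, 3))) = 1 + max(1, 1) = 2
depth(t(s(3, 3), t(3, 3))) = 1 + max(1, 1) = 2
depth(s(s(s(3, 3), t(3, 3)), t(s(3, 3), t(3, 3)))) = 1 + max(2, 2) = 3
depth(t(s(s(s(3, 3), t(3, 3)), t(s(3, 3), t(3, 3))), t(3, 3))) = 1 + max(3, 1) = 4
depth(s(s(t(3, 3), s(3, 3)), t(s(s(s(3, 3), t(3, 3)), t(s(3, 3), t(3, 3))), t(3, 3)))) = 1 + max(2, 4) = 5
depth(t(s(3, 3), s(s(t(3, 3), s(3, 3)), t(s(s(s(3, 3), t(3, 3)), t(s(3, 3), t(3, 3))), t(3, 3))))) = 1 + max(1, 5) = 6
depth(t(t(t(s(3, 3), 3), t(3, s(3, 3))), t(s(3, 3), s(s(t(3, 3), s(3, 3)), t(s(s(s(3, 3), t(3, 3)), t(s(3, 3), t(3, 3))), t(3, 3)))))) = 1 + max(3, 6) = 7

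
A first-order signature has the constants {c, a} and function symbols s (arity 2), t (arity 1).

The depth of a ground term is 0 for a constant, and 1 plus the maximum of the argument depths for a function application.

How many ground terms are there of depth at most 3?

Count level by level. With function symbols s/2, t/1, the terms of depth ≤ k are the 2 constants together with each function applied to depth-≤(k−1) tuples, so N_k = 2 + N_{k-1}^2 + N_{k-1}.
N_0 = 2
N_1 = 2 + 2^2 + 2 = 8
N_2 = 2 + 8^2 + 8 = 74
N_3 = 2 + 74^2 + 74 = 5552

5552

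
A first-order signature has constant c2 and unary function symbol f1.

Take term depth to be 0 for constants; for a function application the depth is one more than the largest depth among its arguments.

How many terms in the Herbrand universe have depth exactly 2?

1

Let N_k = |{terms of depth ≤ k}|. Then N_0 = 1 and N_k = 1 + N_{k-1} for k ≥ 1 (one summand per function symbol, arity giving the exponent).
N_0 = 1
N_1 = 1 + 1 = 2
N_2 = 1 + 2 = 3
Terms of depth exactly 2: N_2 − N_1 = 3 − 2 = 1.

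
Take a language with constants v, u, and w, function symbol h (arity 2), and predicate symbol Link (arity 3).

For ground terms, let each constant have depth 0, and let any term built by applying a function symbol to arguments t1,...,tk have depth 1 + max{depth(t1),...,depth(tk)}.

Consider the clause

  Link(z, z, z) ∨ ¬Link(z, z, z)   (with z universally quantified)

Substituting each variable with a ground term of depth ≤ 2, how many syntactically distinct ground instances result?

Ground terms of depth ≤ 2:
  If N_k denotes the number of depth-≤k ground terms, the 3 constants give N_0 = 3, and each function symbol of arity r contributes N_{k-1}^r new terms at level k: N_k = 3 + N_{k-1}^2.
  N_0 = 3
  N_1 = 3 + 3^2 = 12
  N_2 = 3 + 12^2 = 147
So there are 147 ground terms available for substitution.
The body mentions the single quantified variable z; since ground terms form a free algebra, no two substitutions collapse to the same formula.
Number of ground instances = 147.

147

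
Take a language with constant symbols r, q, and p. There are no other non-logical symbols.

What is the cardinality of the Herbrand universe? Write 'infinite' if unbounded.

3

There are no function symbols, so every ground term is one of the 3 constants.
The Herbrand universe is {r, q, p}, which is finite with 3 elements.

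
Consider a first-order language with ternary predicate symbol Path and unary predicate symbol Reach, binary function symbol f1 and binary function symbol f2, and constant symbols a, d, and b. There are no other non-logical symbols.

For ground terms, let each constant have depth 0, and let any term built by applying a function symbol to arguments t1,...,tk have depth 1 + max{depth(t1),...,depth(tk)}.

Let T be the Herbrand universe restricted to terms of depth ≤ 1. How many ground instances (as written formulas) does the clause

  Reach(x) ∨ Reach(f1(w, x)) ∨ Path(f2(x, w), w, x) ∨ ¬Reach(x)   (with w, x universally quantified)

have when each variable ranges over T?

441

Ground terms of depth ≤ 1:
  Let N_k = |{terms of depth ≤ k}|. Then N_0 = 3 and N_k = 3 + N_{k-1}^2 + N_{k-1}^2 for k ≥ 1 (one summand per function symbol, arity giving the exponent).
  N_0 = 3
  N_1 = 3 + 3^2 + 3^2 = 21
So there are 21 ground terms available for substitution.
Each of w, x ranges independently over the available ground terms, and distinct assignments produce distinct instances.
Number of ground instances = 21^2 = 441.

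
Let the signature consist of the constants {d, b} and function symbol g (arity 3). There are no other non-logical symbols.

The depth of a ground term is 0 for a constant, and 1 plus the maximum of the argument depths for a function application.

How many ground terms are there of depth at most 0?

Count level by level. With function symbols g/3, the terms of depth ≤ k are the 2 constants together with each function applied to depth-≤(k−1) tuples, so N_k = 2 + N_{k-1}^3.
N_0 = 2
Explicitly: d, b.

2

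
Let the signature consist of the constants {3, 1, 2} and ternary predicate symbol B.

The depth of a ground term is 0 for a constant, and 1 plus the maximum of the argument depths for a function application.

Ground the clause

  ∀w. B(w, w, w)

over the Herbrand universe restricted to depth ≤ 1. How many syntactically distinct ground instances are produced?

3

Ground terms of depth ≤ 1:
  With no function symbols every ground term is a constant, so there are exactly 3 ground terms at every depth bound.
  N_0 = 3
  N_1 = 3
  Explicitly: 3, 1, 2.
So there are 3 ground terms available for substitution.
There is 1 variable to instantiate (w),  occurring in at least one literal, so different choices give different ground instances.
Number of ground instances = 3.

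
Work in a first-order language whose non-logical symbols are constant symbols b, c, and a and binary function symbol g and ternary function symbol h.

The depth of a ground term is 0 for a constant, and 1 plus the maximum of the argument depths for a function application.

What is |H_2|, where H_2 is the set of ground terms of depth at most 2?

If N_k denotes the number of depth-≤k ground terms, the 3 constants give N_0 = 3, and each function symbol of arity r contributes N_{k-1}^r new terms at level k: N_k = 3 + N_{k-1}^2 + N_{k-1}^3.
N_0 = 3
N_1 = 3 + 3^2 + 3^3 = 39
N_2 = 3 + 39^2 + 39^3 = 60843

60843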